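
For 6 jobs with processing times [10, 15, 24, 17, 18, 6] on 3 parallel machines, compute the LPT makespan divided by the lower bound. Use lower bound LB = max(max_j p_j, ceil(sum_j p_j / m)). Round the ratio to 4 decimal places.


LPT order: [24, 18, 17, 15, 10, 6]
Machine loads after assignment: [30, 28, 32]
LPT makespan = 32
Lower bound = max(max_job, ceil(total/3)) = max(24, 30) = 30
Ratio = 32 / 30 = 1.0667

1.0667


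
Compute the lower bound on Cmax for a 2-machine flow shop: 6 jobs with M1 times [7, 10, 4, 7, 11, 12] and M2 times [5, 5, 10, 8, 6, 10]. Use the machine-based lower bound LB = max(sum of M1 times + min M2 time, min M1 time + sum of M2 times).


LB1 = sum(M1 times) + min(M2 times) = 51 + 5 = 56
LB2 = min(M1 times) + sum(M2 times) = 4 + 44 = 48
Lower bound = max(LB1, LB2) = max(56, 48) = 56

56


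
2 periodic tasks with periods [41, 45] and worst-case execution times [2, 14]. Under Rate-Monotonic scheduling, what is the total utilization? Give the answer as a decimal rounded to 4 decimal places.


Compute individual utilizations (exact fractions):
  Task 1: C/T = 2/41 (approx. 0.0488)
  Task 2: C/T = 14/45 (approx. 0.3111)
Total utilization U = 2/41 + 14/45 = 664/1845
Rounded to 4 decimal places: U = 0.3599
RM (Liu & Layland) bound for 2 tasks = 0.828427; compare with U = 664/1845 (approx. 0.359892)
U <= bound, so schedulable by RM sufficient condition.

0.3599


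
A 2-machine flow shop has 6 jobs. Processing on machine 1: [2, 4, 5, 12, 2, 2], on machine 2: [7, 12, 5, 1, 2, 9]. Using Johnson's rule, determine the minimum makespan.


Apply Johnson's rule:
  Group 1 (a <= b): [(1, 2, 7), (5, 2, 2), (6, 2, 9), (2, 4, 12), (3, 5, 5)]
  Group 2 (a > b): [(4, 12, 1)]
Optimal job order: [1, 5, 6, 2, 3, 4]
Schedule:
  Job 1: M1 done at 2, M2 done at 9
  Job 5: M1 done at 4, M2 done at 11
  Job 6: M1 done at 6, M2 done at 20
  Job 2: M1 done at 10, M2 done at 32
  Job 3: M1 done at 15, M2 done at 37
  Job 4: M1 done at 27, M2 done at 38
Makespan = 38

38


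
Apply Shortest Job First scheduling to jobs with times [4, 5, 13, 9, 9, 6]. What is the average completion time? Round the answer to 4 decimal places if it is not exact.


SJF order (ascending): [4, 5, 6, 9, 9, 13]
Completion times:
  Job 1: burst=4, C=4
  Job 2: burst=5, C=9
  Job 3: burst=6, C=15
  Job 4: burst=9, C=24
  Job 5: burst=9, C=33
  Job 6: burst=13, C=46
Average completion = 131/6 = 21.8333

21.8333


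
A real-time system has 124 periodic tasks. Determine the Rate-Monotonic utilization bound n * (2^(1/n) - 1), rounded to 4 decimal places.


Compute 2^(1/124) = 1.0056055492
Subtract 1: 1.0056055492 - 1 = 0.0056055492
Multiply by n: 124 * 0.0056055492 = 0.6950881008
Round to 4 dp: 0.6951

0.6951


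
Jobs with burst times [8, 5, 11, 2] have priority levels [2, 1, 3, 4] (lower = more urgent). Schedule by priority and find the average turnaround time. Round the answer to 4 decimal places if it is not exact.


Sort by priority (ascending = highest first):
Order: [(1, 5), (2, 8), (3, 11), (4, 2)]
Completion times:
  Priority 1, burst=5, C=5
  Priority 2, burst=8, C=13
  Priority 3, burst=11, C=24
  Priority 4, burst=2, C=26
Average turnaround = 68/4 = 17.0

17.0


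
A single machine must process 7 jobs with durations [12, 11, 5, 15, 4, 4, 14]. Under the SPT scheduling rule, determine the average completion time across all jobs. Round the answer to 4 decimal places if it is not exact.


Sort jobs by processing time (SPT order): [4, 4, 5, 11, 12, 14, 15]
Compute completion times sequentially:
  Job 1: processing = 4, completes at 4
  Job 2: processing = 4, completes at 8
  Job 3: processing = 5, completes at 13
  Job 4: processing = 11, completes at 24
  Job 5: processing = 12, completes at 36
  Job 6: processing = 14, completes at 50
  Job 7: processing = 15, completes at 65
Sum of completion times = 200
Average completion time = 200/7 = 28.5714

28.5714


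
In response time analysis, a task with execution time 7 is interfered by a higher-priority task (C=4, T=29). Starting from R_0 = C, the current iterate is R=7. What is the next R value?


R_next = C + ceil(R_prev / T_hp) * C_hp
ceil(7 / 29) = ceil(0.2414) = 1
Interference = 1 * 4 = 4
R_next = 7 + 4 = 11

11


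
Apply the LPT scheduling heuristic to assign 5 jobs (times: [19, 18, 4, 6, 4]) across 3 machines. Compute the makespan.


Sort jobs in decreasing order (LPT): [19, 18, 6, 4, 4]
Assign each job to the least loaded machine:
  Machine 1: jobs [19], load = 19
  Machine 2: jobs [18], load = 18
  Machine 3: jobs [6, 4, 4], load = 14
Makespan = max load = 19

19


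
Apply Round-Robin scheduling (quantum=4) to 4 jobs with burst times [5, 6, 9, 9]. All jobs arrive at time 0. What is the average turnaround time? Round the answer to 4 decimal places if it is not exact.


Time quantum = 4
Execution trace:
  J1 runs 4 units, time = 4
  J2 runs 4 units, time = 8
  J3 runs 4 units, time = 12
  J4 runs 4 units, time = 16
  J1 runs 1 units, time = 17
  J2 runs 2 units, time = 19
  J3 runs 4 units, time = 23
  J4 runs 4 units, time = 27
  J3 runs 1 units, time = 28
  J4 runs 1 units, time = 29
Finish times: [17, 19, 28, 29]
Average turnaround = 93/4 = 23.25

23.25


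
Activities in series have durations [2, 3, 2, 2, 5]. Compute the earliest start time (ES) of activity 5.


Activity 5 starts after activities 1 through 4 complete.
Predecessor durations: [2, 3, 2, 2]
ES = 2 + 3 + 2 + 2 = 9

9


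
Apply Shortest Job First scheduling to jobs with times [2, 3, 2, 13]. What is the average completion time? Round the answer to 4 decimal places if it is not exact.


SJF order (ascending): [2, 2, 3, 13]
Completion times:
  Job 1: burst=2, C=2
  Job 2: burst=2, C=4
  Job 3: burst=3, C=7
  Job 4: burst=13, C=20
Average completion = 33/4 = 8.25

8.25


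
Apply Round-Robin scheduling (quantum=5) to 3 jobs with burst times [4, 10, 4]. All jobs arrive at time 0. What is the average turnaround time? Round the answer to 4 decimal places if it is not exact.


Time quantum = 5
Execution trace:
  J1 runs 4 units, time = 4
  J2 runs 5 units, time = 9
  J3 runs 4 units, time = 13
  J2 runs 5 units, time = 18
Finish times: [4, 18, 13]
Average turnaround = 35/3 = 11.6667

11.6667


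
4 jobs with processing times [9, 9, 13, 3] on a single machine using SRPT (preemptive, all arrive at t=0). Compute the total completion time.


Since all jobs arrive at t=0, SRPT equals SPT ordering.
SPT order: [3, 9, 9, 13]
Completion times:
  Job 1: p=3, C=3
  Job 2: p=9, C=12
  Job 3: p=9, C=21
  Job 4: p=13, C=34
Total completion time = 3 + 12 + 21 + 34 = 70

70


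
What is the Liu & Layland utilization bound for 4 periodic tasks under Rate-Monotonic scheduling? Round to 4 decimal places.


Compute 2^(1/4) = 1.1892071150
Subtract 1: 1.1892071150 - 1 = 0.1892071150
Multiply by n: 4 * 0.1892071150 = 0.7568284600
Round to 4 dp: 0.7568

0.7568


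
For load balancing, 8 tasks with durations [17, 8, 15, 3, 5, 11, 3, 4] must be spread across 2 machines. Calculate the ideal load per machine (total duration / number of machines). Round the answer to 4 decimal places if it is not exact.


Total processing time = 17 + 8 + 15 + 3 + 5 + 11 + 3 + 4 = 66
Number of machines = 2
Ideal balanced load = 66 / 2 = 33.0

33.0


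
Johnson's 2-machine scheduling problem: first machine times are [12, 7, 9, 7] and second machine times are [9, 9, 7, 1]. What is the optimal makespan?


Apply Johnson's rule:
  Group 1 (a <= b): [(2, 7, 9)]
  Group 2 (a > b): [(1, 12, 9), (3, 9, 7), (4, 7, 1)]
Optimal job order: [2, 1, 3, 4]
Schedule:
  Job 2: M1 done at 7, M2 done at 16
  Job 1: M1 done at 19, M2 done at 28
  Job 3: M1 done at 28, M2 done at 35
  Job 4: M1 done at 35, M2 done at 36
Makespan = 36

36


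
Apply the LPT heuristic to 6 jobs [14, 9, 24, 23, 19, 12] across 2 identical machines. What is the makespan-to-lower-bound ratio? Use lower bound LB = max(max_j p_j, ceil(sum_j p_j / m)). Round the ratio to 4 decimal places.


LPT order: [24, 23, 19, 14, 12, 9]
Machine loads after assignment: [50, 51]
LPT makespan = 51
Lower bound = max(max_job, ceil(total/2)) = max(24, 51) = 51
Ratio = 51 / 51 = 1.0

1.0


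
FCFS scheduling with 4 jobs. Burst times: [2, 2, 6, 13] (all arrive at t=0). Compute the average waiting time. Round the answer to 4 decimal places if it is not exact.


FCFS order (as given): [2, 2, 6, 13]
Waiting times:
  Job 1: wait = 0
  Job 2: wait = 2
  Job 3: wait = 4
  Job 4: wait = 10
Sum of waiting times = 16
Average waiting time = 16/4 = 4.0

4.0


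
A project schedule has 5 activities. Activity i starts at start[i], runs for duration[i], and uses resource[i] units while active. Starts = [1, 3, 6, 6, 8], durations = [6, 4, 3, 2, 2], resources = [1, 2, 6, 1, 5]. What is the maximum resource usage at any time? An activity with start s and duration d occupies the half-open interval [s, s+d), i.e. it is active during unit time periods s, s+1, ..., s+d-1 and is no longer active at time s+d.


Each activity i is active on [start_i, start_i + duration_i).
Compute total resource usage per time slot:
  t=0: active resources = [], total = 0
  t=1: active resources = [1], total = 1
  t=2: active resources = [1], total = 1
  t=3: active resources = [1, 2], total = 3
  t=4: active resources = [1, 2], total = 3
  t=5: active resources = [1, 2], total = 3
  t=6: active resources = [1, 2, 6, 1], total = 10
  t=7: active resources = [6, 1], total = 7
  t=8: active resources = [6, 5], total = 11
  t=9: active resources = [5], total = 5
Peak resource demand = 11

11


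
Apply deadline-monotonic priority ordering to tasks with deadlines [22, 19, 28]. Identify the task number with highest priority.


Sort tasks by relative deadline (ascending):
  Task 2: deadline = 19
  Task 1: deadline = 22
  Task 3: deadline = 28
Priority order (highest first): [2, 1, 3]
Highest priority task = 2

2


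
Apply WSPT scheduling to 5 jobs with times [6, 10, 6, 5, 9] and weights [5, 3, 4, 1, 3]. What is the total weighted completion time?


Compute p/w ratios and sort ascending (WSPT): [(6, 5), (6, 4), (9, 3), (10, 3), (5, 1)]
Compute weighted completion times:
  Job (p=6,w=5): C=6, w*C=5*6=30
  Job (p=6,w=4): C=12, w*C=4*12=48
  Job (p=9,w=3): C=21, w*C=3*21=63
  Job (p=10,w=3): C=31, w*C=3*31=93
  Job (p=5,w=1): C=36, w*C=1*36=36
Total weighted completion time = 270

270


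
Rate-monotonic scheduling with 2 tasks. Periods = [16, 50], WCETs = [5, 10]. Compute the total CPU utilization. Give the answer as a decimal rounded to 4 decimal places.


Compute individual utilizations (exact fractions):
  Task 1: C/T = 5/16 (approx. 0.3125)
  Task 2: C/T = 10/50 = 1/5 (approx. 0.2)
Total utilization U = 5/16 + 1/5 = 41/80
Rounded to 4 decimal places: U = 0.5125
RM (Liu & Layland) bound for 2 tasks = 0.828427; compare with U = 41/80 (approx. 0.512500)
U <= bound, so schedulable by RM sufficient condition.

0.5125


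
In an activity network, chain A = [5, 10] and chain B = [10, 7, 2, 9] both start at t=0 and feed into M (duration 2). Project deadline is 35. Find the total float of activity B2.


Forward pass: ES(B2) = sum of predecessors on chain B = 10
EF = ES + duration = 10 + 7 = 17
Backward pass: LF(M) = deadline = 35; LS(M) = 35 - 2 = 33
LF(B2) = LS(M) - sum(successors on chain B) = 33 - 11 = 22
LS = LF - duration = 22 - 7 = 15
Total float = LS - ES = 15 - 10 = 5

5


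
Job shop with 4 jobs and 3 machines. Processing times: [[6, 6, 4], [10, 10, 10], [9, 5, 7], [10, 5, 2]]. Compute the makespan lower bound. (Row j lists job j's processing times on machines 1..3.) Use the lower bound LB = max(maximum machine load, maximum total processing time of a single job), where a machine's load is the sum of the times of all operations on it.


Machine loads:
  Machine 1: 6 + 10 + 9 + 10 = 35
  Machine 2: 6 + 10 + 5 + 5 = 26
  Machine 3: 4 + 10 + 7 + 2 = 23
Max machine load = 35
Job totals:
  Job 1: 16
  Job 2: 30
  Job 3: 21
  Job 4: 17
Max job total = 30
Lower bound = max(35, 30) = 35

35


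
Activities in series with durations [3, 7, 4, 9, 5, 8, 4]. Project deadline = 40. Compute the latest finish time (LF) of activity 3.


LF(activity 3) = deadline - sum of successor durations
Successors: activities 4 through 7 with durations [9, 5, 8, 4]
Sum of successor durations = 26
LF = 40 - 26 = 14

14


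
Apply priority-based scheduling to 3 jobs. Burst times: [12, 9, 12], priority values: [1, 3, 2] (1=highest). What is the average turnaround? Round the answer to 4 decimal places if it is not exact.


Sort by priority (ascending = highest first):
Order: [(1, 12), (2, 12), (3, 9)]
Completion times:
  Priority 1, burst=12, C=12
  Priority 2, burst=12, C=24
  Priority 3, burst=9, C=33
Average turnaround = 69/3 = 23.0

23.0


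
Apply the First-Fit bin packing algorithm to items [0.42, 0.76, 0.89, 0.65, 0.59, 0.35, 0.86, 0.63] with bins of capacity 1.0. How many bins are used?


Place items sequentially using First-Fit:
  Item 0.42 -> new Bin 1
  Item 0.76 -> new Bin 2
  Item 0.89 -> new Bin 3
  Item 0.65 -> new Bin 4
  Item 0.59 -> new Bin 5
  Item 0.35 -> Bin 1 (now 0.77)
  Item 0.86 -> new Bin 6
  Item 0.63 -> new Bin 7
Total bins used = 7

7


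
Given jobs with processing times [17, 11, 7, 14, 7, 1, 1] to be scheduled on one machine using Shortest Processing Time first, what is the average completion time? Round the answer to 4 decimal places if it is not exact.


Sort jobs by processing time (SPT order): [1, 1, 7, 7, 11, 14, 17]
Compute completion times sequentially:
  Job 1: processing = 1, completes at 1
  Job 2: processing = 1, completes at 2
  Job 3: processing = 7, completes at 9
  Job 4: processing = 7, completes at 16
  Job 5: processing = 11, completes at 27
  Job 6: processing = 14, completes at 41
  Job 7: processing = 17, completes at 58
Sum of completion times = 154
Average completion time = 154/7 = 22.0

22.0


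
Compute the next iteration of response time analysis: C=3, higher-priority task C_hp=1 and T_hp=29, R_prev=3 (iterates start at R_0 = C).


R_next = C + ceil(R_prev / T_hp) * C_hp
ceil(3 / 29) = ceil(0.1034) = 1
Interference = 1 * 1 = 1
R_next = 3 + 1 = 4

4


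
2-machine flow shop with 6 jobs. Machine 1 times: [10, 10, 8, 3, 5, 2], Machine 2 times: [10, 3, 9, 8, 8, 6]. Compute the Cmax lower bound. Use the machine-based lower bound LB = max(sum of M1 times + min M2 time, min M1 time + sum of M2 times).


LB1 = sum(M1 times) + min(M2 times) = 38 + 3 = 41
LB2 = min(M1 times) + sum(M2 times) = 2 + 44 = 46
Lower bound = max(LB1, LB2) = max(41, 46) = 46

46


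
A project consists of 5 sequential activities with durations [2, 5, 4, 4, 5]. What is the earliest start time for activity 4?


Activity 4 starts after activities 1 through 3 complete.
Predecessor durations: [2, 5, 4]
ES = 2 + 5 + 4 = 11

11


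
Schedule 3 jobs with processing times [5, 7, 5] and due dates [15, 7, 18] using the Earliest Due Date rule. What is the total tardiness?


Sort by due date (EDD order): [(7, 7), (5, 15), (5, 18)]
Compute completion times and tardiness:
  Job 1: p=7, d=7, C=7, tardiness=max(0,7-7)=0
  Job 2: p=5, d=15, C=12, tardiness=max(0,12-15)=0
  Job 3: p=5, d=18, C=17, tardiness=max(0,17-18)=0
Total tardiness = 0

0


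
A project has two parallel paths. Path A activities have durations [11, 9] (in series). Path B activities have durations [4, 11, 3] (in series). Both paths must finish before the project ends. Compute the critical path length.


Path A total = 11 + 9 = 20
Path B total = 4 + 11 + 3 = 18
Critical path = longest path = max(20, 18) = 20

20


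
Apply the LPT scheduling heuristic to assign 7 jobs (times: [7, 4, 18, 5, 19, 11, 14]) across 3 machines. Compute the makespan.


Sort jobs in decreasing order (LPT): [19, 18, 14, 11, 7, 5, 4]
Assign each job to the least loaded machine:
  Machine 1: jobs [19, 5, 4], load = 28
  Machine 2: jobs [18, 7], load = 25
  Machine 3: jobs [14, 11], load = 25
Makespan = max load = 28

28


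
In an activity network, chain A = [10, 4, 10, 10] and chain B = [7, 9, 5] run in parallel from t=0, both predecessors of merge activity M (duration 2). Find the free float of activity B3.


ES(B3) = sum of predecessors on chain B = 16
EF(B3) = ES + duration = 16 + 5 = 21
Successor of B3 is M. ES(M) = max(sum(A), sum(B)) = max(34, 21) = 34
Free float = ES(successor) - EF(current) = 34 - 21 = 13

13


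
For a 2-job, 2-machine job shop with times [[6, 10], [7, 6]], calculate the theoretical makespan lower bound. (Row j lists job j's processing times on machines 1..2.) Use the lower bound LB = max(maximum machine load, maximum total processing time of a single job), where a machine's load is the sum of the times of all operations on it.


Machine loads:
  Machine 1: 6 + 7 = 13
  Machine 2: 10 + 6 = 16
Max machine load = 16
Job totals:
  Job 1: 16
  Job 2: 13
Max job total = 16
Lower bound = max(16, 16) = 16

16


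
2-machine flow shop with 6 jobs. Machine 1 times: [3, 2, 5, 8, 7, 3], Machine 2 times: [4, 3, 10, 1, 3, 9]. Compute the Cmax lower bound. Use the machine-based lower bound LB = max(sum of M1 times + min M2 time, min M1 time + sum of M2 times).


LB1 = sum(M1 times) + min(M2 times) = 28 + 1 = 29
LB2 = min(M1 times) + sum(M2 times) = 2 + 30 = 32
Lower bound = max(LB1, LB2) = max(29, 32) = 32

32


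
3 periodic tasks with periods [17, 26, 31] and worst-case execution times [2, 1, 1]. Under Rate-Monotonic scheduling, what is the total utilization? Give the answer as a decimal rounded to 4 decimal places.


Compute individual utilizations (exact fractions):
  Task 1: C/T = 2/17 (approx. 0.1176)
  Task 2: C/T = 1/26 (approx. 0.0385)
  Task 3: C/T = 1/31 (approx. 0.0323)
Total utilization U = 2/17 + 1/26 + 1/31 = 2581/13702
Rounded to 4 decimal places: U = 0.1884
RM (Liu & Layland) bound for 3 tasks = 0.779763; compare with U = 2581/13702 (approx. 0.188367)
U <= bound, so schedulable by RM sufficient condition.

0.1884


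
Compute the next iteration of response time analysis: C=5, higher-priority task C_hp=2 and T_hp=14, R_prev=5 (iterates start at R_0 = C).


R_next = C + ceil(R_prev / T_hp) * C_hp
ceil(5 / 14) = ceil(0.3571) = 1
Interference = 1 * 2 = 2
R_next = 5 + 2 = 7

7


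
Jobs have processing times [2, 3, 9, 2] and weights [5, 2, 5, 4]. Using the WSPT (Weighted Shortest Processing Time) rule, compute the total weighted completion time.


Compute p/w ratios and sort ascending (WSPT): [(2, 5), (2, 4), (3, 2), (9, 5)]
Compute weighted completion times:
  Job (p=2,w=5): C=2, w*C=5*2=10
  Job (p=2,w=4): C=4, w*C=4*4=16
  Job (p=3,w=2): C=7, w*C=2*7=14
  Job (p=9,w=5): C=16, w*C=5*16=80
Total weighted completion time = 120

120


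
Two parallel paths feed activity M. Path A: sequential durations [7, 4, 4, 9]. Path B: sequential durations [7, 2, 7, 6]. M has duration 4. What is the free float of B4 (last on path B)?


ES(B4) = sum of predecessors on chain B = 16
EF(B4) = ES + duration = 16 + 6 = 22
Successor of B4 is M. ES(M) = max(sum(A), sum(B)) = max(24, 22) = 24
Free float = ES(successor) - EF(current) = 24 - 22 = 2

2


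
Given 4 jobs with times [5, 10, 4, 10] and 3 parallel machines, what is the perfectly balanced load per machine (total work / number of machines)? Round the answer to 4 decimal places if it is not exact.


Total processing time = 5 + 10 + 4 + 10 = 29
Number of machines = 3
Ideal balanced load = 29 / 3 = 9.6667

9.6667


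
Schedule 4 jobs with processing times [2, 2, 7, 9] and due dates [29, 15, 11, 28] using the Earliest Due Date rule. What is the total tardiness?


Sort by due date (EDD order): [(7, 11), (2, 15), (9, 28), (2, 29)]
Compute completion times and tardiness:
  Job 1: p=7, d=11, C=7, tardiness=max(0,7-11)=0
  Job 2: p=2, d=15, C=9, tardiness=max(0,9-15)=0
  Job 3: p=9, d=28, C=18, tardiness=max(0,18-28)=0
  Job 4: p=2, d=29, C=20, tardiness=max(0,20-29)=0
Total tardiness = 0

0


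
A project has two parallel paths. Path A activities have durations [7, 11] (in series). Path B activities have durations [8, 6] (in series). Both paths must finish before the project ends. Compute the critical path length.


Path A total = 7 + 11 = 18
Path B total = 8 + 6 = 14
Critical path = longest path = max(18, 14) = 18

18


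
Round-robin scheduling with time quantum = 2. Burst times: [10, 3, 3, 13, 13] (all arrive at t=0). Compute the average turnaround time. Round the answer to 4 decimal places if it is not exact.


Time quantum = 2
Execution trace:
  J1 runs 2 units, time = 2
  J2 runs 2 units, time = 4
  J3 runs 2 units, time = 6
  J4 runs 2 units, time = 8
  J5 runs 2 units, time = 10
  J1 runs 2 units, time = 12
  J2 runs 1 units, time = 13
  J3 runs 1 units, time = 14
  J4 runs 2 units, time = 16
  J5 runs 2 units, time = 18
  J1 runs 2 units, time = 20
  J4 runs 2 units, time = 22
  J5 runs 2 units, time = 24
  J1 runs 2 units, time = 26
  J4 runs 2 units, time = 28
  J5 runs 2 units, time = 30
  J1 runs 2 units, time = 32
  J4 runs 2 units, time = 34
  J5 runs 2 units, time = 36
  J4 runs 2 units, time = 38
  J5 runs 2 units, time = 40
  J4 runs 1 units, time = 41
  J5 runs 1 units, time = 42
Finish times: [32, 13, 14, 41, 42]
Average turnaround = 142/5 = 28.4

28.4


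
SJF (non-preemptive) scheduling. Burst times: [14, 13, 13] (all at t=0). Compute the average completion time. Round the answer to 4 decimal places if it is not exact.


SJF order (ascending): [13, 13, 14]
Completion times:
  Job 1: burst=13, C=13
  Job 2: burst=13, C=26
  Job 3: burst=14, C=40
Average completion = 79/3 = 26.3333

26.3333


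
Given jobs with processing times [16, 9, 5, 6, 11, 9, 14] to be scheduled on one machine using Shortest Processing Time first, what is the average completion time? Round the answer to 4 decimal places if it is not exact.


Sort jobs by processing time (SPT order): [5, 6, 9, 9, 11, 14, 16]
Compute completion times sequentially:
  Job 1: processing = 5, completes at 5
  Job 2: processing = 6, completes at 11
  Job 3: processing = 9, completes at 20
  Job 4: processing = 9, completes at 29
  Job 5: processing = 11, completes at 40
  Job 6: processing = 14, completes at 54
  Job 7: processing = 16, completes at 70
Sum of completion times = 229
Average completion time = 229/7 = 32.7143

32.7143


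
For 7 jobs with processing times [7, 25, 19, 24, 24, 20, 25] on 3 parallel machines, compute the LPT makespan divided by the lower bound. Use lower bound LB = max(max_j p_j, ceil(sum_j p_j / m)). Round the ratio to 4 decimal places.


LPT order: [25, 25, 24, 24, 20, 19, 7]
Machine loads after assignment: [45, 51, 48]
LPT makespan = 51
Lower bound = max(max_job, ceil(total/3)) = max(25, 48) = 48
Ratio = 51 / 48 = 1.0625

1.0625


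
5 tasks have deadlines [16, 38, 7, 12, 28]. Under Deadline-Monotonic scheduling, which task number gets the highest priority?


Sort tasks by relative deadline (ascending):
  Task 3: deadline = 7
  Task 4: deadline = 12
  Task 1: deadline = 16
  Task 5: deadline = 28
  Task 2: deadline = 38
Priority order (highest first): [3, 4, 1, 5, 2]
Highest priority task = 3

3


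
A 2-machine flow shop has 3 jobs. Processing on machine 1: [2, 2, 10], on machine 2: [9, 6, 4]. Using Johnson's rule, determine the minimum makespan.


Apply Johnson's rule:
  Group 1 (a <= b): [(1, 2, 9), (2, 2, 6)]
  Group 2 (a > b): [(3, 10, 4)]
Optimal job order: [1, 2, 3]
Schedule:
  Job 1: M1 done at 2, M2 done at 11
  Job 2: M1 done at 4, M2 done at 17
  Job 3: M1 done at 14, M2 done at 21
Makespan = 21

21


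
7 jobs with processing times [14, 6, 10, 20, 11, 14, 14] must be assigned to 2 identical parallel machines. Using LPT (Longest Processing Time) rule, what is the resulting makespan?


Sort jobs in decreasing order (LPT): [20, 14, 14, 14, 11, 10, 6]
Assign each job to the least loaded machine:
  Machine 1: jobs [20, 14, 10], load = 44
  Machine 2: jobs [14, 14, 11, 6], load = 45
Makespan = max load = 45

45


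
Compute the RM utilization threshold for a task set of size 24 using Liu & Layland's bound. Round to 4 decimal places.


Compute 2^(1/24) = 1.0293022366
Subtract 1: 1.0293022366 - 1 = 0.0293022366
Multiply by n: 24 * 0.0293022366 = 0.7032536784
Round to 4 dp: 0.7033

0.7033


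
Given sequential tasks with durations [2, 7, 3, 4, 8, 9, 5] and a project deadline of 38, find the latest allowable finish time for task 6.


LF(activity 6) = deadline - sum of successor durations
Successors: activities 7 through 7 with durations [5]
Sum of successor durations = 5
LF = 38 - 5 = 33

33


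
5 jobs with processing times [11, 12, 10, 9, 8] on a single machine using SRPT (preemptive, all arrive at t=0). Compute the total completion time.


Since all jobs arrive at t=0, SRPT equals SPT ordering.
SPT order: [8, 9, 10, 11, 12]
Completion times:
  Job 1: p=8, C=8
  Job 2: p=9, C=17
  Job 3: p=10, C=27
  Job 4: p=11, C=38
  Job 5: p=12, C=50
Total completion time = 8 + 17 + 27 + 38 + 50 = 140

140


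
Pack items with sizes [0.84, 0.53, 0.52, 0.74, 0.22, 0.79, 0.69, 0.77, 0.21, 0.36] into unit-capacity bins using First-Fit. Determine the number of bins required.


Place items sequentially using First-Fit:
  Item 0.84 -> new Bin 1
  Item 0.53 -> new Bin 2
  Item 0.52 -> new Bin 3
  Item 0.74 -> new Bin 4
  Item 0.22 -> Bin 2 (now 0.75)
  Item 0.79 -> new Bin 5
  Item 0.69 -> new Bin 6
  Item 0.77 -> new Bin 7
  Item 0.21 -> Bin 2 (now 0.96)
  Item 0.36 -> Bin 3 (now 0.88)
Total bins used = 7

7


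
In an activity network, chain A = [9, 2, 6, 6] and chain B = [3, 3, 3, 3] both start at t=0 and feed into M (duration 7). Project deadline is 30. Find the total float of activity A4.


Forward pass: ES(A4) = sum of predecessors on chain A = 17
EF = ES + duration = 17 + 6 = 23
Backward pass: LF(M) = deadline = 30; LS(M) = 30 - 7 = 23
LF(A4) = LS(M) - sum(successors on chain A) = 23 - 0 = 23
LS = LF - duration = 23 - 6 = 17
Total float = LS - ES = 17 - 17 = 0

0


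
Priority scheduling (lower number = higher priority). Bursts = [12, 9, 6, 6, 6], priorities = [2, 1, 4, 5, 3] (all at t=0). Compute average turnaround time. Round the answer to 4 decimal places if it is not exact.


Sort by priority (ascending = highest first):
Order: [(1, 9), (2, 12), (3, 6), (4, 6), (5, 6)]
Completion times:
  Priority 1, burst=9, C=9
  Priority 2, burst=12, C=21
  Priority 3, burst=6, C=27
  Priority 4, burst=6, C=33
  Priority 5, burst=6, C=39
Average turnaround = 129/5 = 25.8

25.8


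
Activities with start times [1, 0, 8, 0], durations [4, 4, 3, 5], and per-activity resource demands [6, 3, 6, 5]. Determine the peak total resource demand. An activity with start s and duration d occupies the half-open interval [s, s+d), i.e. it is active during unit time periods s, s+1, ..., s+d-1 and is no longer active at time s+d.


Each activity i is active on [start_i, start_i + duration_i).
Compute total resource usage per time slot:
  t=0: active resources = [3, 5], total = 8
  t=1: active resources = [6, 3, 5], total = 14
  t=2: active resources = [6, 3, 5], total = 14
  t=3: active resources = [6, 3, 5], total = 14
  t=4: active resources = [6, 5], total = 11
  t=5: active resources = [], total = 0
  t=6: active resources = [], total = 0
  t=7: active resources = [], total = 0
  t=8: active resources = [6], total = 6
  t=9: active resources = [6], total = 6
  t=10: active resources = [6], total = 6
Peak resource demand = 14

14


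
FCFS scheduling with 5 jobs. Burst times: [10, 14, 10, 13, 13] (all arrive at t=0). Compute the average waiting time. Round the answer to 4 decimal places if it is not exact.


FCFS order (as given): [10, 14, 10, 13, 13]
Waiting times:
  Job 1: wait = 0
  Job 2: wait = 10
  Job 3: wait = 24
  Job 4: wait = 34
  Job 5: wait = 47
Sum of waiting times = 115
Average waiting time = 115/5 = 23.0

23.0


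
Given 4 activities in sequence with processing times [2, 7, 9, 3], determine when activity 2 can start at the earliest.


Activity 2 starts after activities 1 through 1 complete.
Predecessor durations: [2]
ES = 2 = 2

2


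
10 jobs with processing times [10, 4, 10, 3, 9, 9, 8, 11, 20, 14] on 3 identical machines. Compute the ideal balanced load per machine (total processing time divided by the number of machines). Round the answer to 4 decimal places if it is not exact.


Total processing time = 10 + 4 + 10 + 3 + 9 + 9 + 8 + 11 + 20 + 14 = 98
Number of machines = 3
Ideal balanced load = 98 / 3 = 32.6667

32.6667


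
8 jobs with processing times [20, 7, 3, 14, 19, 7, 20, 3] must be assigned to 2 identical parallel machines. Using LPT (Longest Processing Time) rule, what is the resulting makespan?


Sort jobs in decreasing order (LPT): [20, 20, 19, 14, 7, 7, 3, 3]
Assign each job to the least loaded machine:
  Machine 1: jobs [20, 19, 7], load = 46
  Machine 2: jobs [20, 14, 7, 3, 3], load = 47
Makespan = max load = 47

47


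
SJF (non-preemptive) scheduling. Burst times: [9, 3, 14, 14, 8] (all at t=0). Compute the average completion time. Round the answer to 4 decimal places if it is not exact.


SJF order (ascending): [3, 8, 9, 14, 14]
Completion times:
  Job 1: burst=3, C=3
  Job 2: burst=8, C=11
  Job 3: burst=9, C=20
  Job 4: burst=14, C=34
  Job 5: burst=14, C=48
Average completion = 116/5 = 23.2

23.2


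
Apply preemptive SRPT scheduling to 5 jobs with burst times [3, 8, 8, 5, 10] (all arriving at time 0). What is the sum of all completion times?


Since all jobs arrive at t=0, SRPT equals SPT ordering.
SPT order: [3, 5, 8, 8, 10]
Completion times:
  Job 1: p=3, C=3
  Job 2: p=5, C=8
  Job 3: p=8, C=16
  Job 4: p=8, C=24
  Job 5: p=10, C=34
Total completion time = 3 + 8 + 16 + 24 + 34 = 85

85


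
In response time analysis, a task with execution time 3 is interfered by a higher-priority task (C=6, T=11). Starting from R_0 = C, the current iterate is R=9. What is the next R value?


R_next = C + ceil(R_prev / T_hp) * C_hp
ceil(9 / 11) = ceil(0.8182) = 1
Interference = 1 * 6 = 6
R_next = 3 + 6 = 9
R_next = R_prev, so the iteration has converged (response time = 9).

9


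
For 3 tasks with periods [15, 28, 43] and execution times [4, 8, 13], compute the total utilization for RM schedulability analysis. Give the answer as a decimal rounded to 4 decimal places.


Compute individual utilizations (exact fractions):
  Task 1: C/T = 4/15 (approx. 0.2667)
  Task 2: C/T = 8/28 = 2/7 (approx. 0.2857)
  Task 3: C/T = 13/43 (approx. 0.3023)
Total utilization U = 4/15 + 2/7 + 13/43 = 3859/4515
Rounded to 4 decimal places: U = 0.8547
RM (Liu & Layland) bound for 3 tasks = 0.779763; compare with U = 3859/4515 (approx. 0.854707)
bound < U <= 1, so the RM sufficient condition is not met (inconclusive; an exact test such as response-time analysis is needed).

0.8547


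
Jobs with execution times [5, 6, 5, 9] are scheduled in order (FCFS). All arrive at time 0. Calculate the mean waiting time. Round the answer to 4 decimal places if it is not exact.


FCFS order (as given): [5, 6, 5, 9]
Waiting times:
  Job 1: wait = 0
  Job 2: wait = 5
  Job 3: wait = 11
  Job 4: wait = 16
Sum of waiting times = 32
Average waiting time = 32/4 = 8.0

8.0


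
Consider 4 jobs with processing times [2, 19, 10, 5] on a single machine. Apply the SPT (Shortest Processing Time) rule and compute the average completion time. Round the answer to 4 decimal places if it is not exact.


Sort jobs by processing time (SPT order): [2, 5, 10, 19]
Compute completion times sequentially:
  Job 1: processing = 2, completes at 2
  Job 2: processing = 5, completes at 7
  Job 3: processing = 10, completes at 17
  Job 4: processing = 19, completes at 36
Sum of completion times = 62
Average completion time = 62/4 = 15.5

15.5


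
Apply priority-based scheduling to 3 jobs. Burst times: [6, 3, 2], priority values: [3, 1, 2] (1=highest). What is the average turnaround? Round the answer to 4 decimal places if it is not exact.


Sort by priority (ascending = highest first):
Order: [(1, 3), (2, 2), (3, 6)]
Completion times:
  Priority 1, burst=3, C=3
  Priority 2, burst=2, C=5
  Priority 3, burst=6, C=11
Average turnaround = 19/3 = 6.3333

6.3333


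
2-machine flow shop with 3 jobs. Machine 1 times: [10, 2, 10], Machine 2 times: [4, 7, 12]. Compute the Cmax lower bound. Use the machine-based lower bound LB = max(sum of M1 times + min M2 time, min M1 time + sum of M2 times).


LB1 = sum(M1 times) + min(M2 times) = 22 + 4 = 26
LB2 = min(M1 times) + sum(M2 times) = 2 + 23 = 25
Lower bound = max(LB1, LB2) = max(26, 25) = 26

26


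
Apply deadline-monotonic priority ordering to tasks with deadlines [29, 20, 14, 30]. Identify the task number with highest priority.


Sort tasks by relative deadline (ascending):
  Task 3: deadline = 14
  Task 2: deadline = 20
  Task 1: deadline = 29
  Task 4: deadline = 30
Priority order (highest first): [3, 2, 1, 4]
Highest priority task = 3

3


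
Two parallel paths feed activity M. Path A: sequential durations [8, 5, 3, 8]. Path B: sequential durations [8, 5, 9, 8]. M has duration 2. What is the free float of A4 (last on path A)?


ES(A4) = sum of predecessors on chain A = 16
EF(A4) = ES + duration = 16 + 8 = 24
Successor of A4 is M. ES(M) = max(sum(A), sum(B)) = max(24, 30) = 30
Free float = ES(successor) - EF(current) = 30 - 24 = 6

6


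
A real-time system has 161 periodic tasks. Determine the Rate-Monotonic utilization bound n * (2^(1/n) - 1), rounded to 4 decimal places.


Compute 2^(1/161) = 1.0043145429
Subtract 1: 1.0043145429 - 1 = 0.0043145429
Multiply by n: 161 * 0.0043145429 = 0.6946414069
Round to 4 dp: 0.6946

0.6946


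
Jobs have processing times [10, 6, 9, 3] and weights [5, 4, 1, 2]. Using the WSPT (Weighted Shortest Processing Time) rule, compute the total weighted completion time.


Compute p/w ratios and sort ascending (WSPT): [(6, 4), (3, 2), (10, 5), (9, 1)]
Compute weighted completion times:
  Job (p=6,w=4): C=6, w*C=4*6=24
  Job (p=3,w=2): C=9, w*C=2*9=18
  Job (p=10,w=5): C=19, w*C=5*19=95
  Job (p=9,w=1): C=28, w*C=1*28=28
Total weighted completion time = 165

165


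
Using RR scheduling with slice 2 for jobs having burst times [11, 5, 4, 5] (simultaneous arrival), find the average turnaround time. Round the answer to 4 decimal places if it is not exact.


Time quantum = 2
Execution trace:
  J1 runs 2 units, time = 2
  J2 runs 2 units, time = 4
  J3 runs 2 units, time = 6
  J4 runs 2 units, time = 8
  J1 runs 2 units, time = 10
  J2 runs 2 units, time = 12
  J3 runs 2 units, time = 14
  J4 runs 2 units, time = 16
  J1 runs 2 units, time = 18
  J2 runs 1 units, time = 19
  J4 runs 1 units, time = 20
  J1 runs 2 units, time = 22
  J1 runs 2 units, time = 24
  J1 runs 1 units, time = 25
Finish times: [25, 19, 14, 20]
Average turnaround = 78/4 = 19.5

19.5


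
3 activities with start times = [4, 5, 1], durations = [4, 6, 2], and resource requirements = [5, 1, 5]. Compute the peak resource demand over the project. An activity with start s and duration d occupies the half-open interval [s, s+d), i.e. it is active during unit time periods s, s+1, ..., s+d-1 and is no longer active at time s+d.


Each activity i is active on [start_i, start_i + duration_i).
Compute total resource usage per time slot:
  t=0: active resources = [], total = 0
  t=1: active resources = [5], total = 5
  t=2: active resources = [5], total = 5
  t=3: active resources = [], total = 0
  t=4: active resources = [5], total = 5
  t=5: active resources = [5, 1], total = 6
  t=6: active resources = [5, 1], total = 6
  t=7: active resources = [5, 1], total = 6
  t=8: active resources = [1], total = 1
  t=9: active resources = [1], total = 1
  t=10: active resources = [1], total = 1
Peak resource demand = 6

6


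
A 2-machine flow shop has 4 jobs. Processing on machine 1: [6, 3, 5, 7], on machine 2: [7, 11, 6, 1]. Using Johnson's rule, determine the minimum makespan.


Apply Johnson's rule:
  Group 1 (a <= b): [(2, 3, 11), (3, 5, 6), (1, 6, 7)]
  Group 2 (a > b): [(4, 7, 1)]
Optimal job order: [2, 3, 1, 4]
Schedule:
  Job 2: M1 done at 3, M2 done at 14
  Job 3: M1 done at 8, M2 done at 20
  Job 1: M1 done at 14, M2 done at 27
  Job 4: M1 done at 21, M2 done at 28
Makespan = 28

28


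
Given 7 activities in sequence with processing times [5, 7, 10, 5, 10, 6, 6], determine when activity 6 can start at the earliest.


Activity 6 starts after activities 1 through 5 complete.
Predecessor durations: [5, 7, 10, 5, 10]
ES = 5 + 7 + 10 + 5 + 10 = 37

37


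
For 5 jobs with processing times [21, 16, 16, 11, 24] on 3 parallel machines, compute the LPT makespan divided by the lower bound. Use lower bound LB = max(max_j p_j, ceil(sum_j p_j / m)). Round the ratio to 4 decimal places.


LPT order: [24, 21, 16, 16, 11]
Machine loads after assignment: [24, 32, 32]
LPT makespan = 32
Lower bound = max(max_job, ceil(total/3)) = max(24, 30) = 30
Ratio = 32 / 30 = 1.0667

1.0667


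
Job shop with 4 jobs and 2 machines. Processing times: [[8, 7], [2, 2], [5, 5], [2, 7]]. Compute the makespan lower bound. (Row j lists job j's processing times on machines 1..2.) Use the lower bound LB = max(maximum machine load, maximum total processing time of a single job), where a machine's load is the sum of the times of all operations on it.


Machine loads:
  Machine 1: 8 + 2 + 5 + 2 = 17
  Machine 2: 7 + 2 + 5 + 7 = 21
Max machine load = 21
Job totals:
  Job 1: 15
  Job 2: 4
  Job 3: 10
  Job 4: 9
Max job total = 15
Lower bound = max(21, 15) = 21

21


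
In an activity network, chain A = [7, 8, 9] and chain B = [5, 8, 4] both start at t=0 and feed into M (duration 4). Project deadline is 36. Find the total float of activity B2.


Forward pass: ES(B2) = sum of predecessors on chain B = 5
EF = ES + duration = 5 + 8 = 13
Backward pass: LF(M) = deadline = 36; LS(M) = 36 - 4 = 32
LF(B2) = LS(M) - sum(successors on chain B) = 32 - 4 = 28
LS = LF - duration = 28 - 8 = 20
Total float = LS - ES = 20 - 5 = 15

15


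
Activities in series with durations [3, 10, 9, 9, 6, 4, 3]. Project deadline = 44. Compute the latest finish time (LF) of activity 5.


LF(activity 5) = deadline - sum of successor durations
Successors: activities 6 through 7 with durations [4, 3]
Sum of successor durations = 7
LF = 44 - 7 = 37

37


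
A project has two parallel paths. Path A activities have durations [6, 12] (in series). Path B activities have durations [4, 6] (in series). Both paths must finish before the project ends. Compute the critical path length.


Path A total = 6 + 12 = 18
Path B total = 4 + 6 = 10
Critical path = longest path = max(18, 10) = 18

18


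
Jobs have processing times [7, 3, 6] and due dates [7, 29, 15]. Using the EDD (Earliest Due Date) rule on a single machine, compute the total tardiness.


Sort by due date (EDD order): [(7, 7), (6, 15), (3, 29)]
Compute completion times and tardiness:
  Job 1: p=7, d=7, C=7, tardiness=max(0,7-7)=0
  Job 2: p=6, d=15, C=13, tardiness=max(0,13-15)=0
  Job 3: p=3, d=29, C=16, tardiness=max(0,16-29)=0
Total tardiness = 0

0


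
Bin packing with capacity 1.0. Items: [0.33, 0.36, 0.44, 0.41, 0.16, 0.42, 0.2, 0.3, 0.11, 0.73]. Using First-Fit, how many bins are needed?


Place items sequentially using First-Fit:
  Item 0.33 -> new Bin 1
  Item 0.36 -> Bin 1 (now 0.69)
  Item 0.44 -> new Bin 2
  Item 0.41 -> Bin 2 (now 0.85)
  Item 0.16 -> Bin 1 (now 0.85)
  Item 0.42 -> new Bin 3
  Item 0.2 -> Bin 3 (now 0.62)
  Item 0.3 -> Bin 3 (now 0.92)
  Item 0.11 -> Bin 1 (now 0.96)
  Item 0.73 -> new Bin 4
Total bins used = 4

4


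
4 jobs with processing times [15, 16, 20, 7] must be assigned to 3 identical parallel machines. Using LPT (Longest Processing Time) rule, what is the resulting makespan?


Sort jobs in decreasing order (LPT): [20, 16, 15, 7]
Assign each job to the least loaded machine:
  Machine 1: jobs [20], load = 20
  Machine 2: jobs [16], load = 16
  Machine 3: jobs [15, 7], load = 22
Makespan = max load = 22

22


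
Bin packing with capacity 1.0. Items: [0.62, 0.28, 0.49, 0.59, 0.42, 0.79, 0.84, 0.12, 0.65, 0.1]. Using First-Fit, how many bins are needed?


Place items sequentially using First-Fit:
  Item 0.62 -> new Bin 1
  Item 0.28 -> Bin 1 (now 0.9)
  Item 0.49 -> new Bin 2
  Item 0.59 -> new Bin 3
  Item 0.42 -> Bin 2 (now 0.91)
  Item 0.79 -> new Bin 4
  Item 0.84 -> new Bin 5
  Item 0.12 -> Bin 3 (now 0.71)
  Item 0.65 -> new Bin 6
  Item 0.1 -> Bin 1 (now 1.0)
Total bins used = 6

6
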